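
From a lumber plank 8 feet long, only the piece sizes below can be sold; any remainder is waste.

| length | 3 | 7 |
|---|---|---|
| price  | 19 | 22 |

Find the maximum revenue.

Consider every possible first cut. f[k] is the best of p[i]+f[k−i] over all sellable i≤k.
f[1] = 0
f[2] = 0
f[3] = 19
f[4] = 19
f[5] = 19
f[6] = 38  (first piece 3, then f[3]=19)
f[7] = max(19+19, 22+0) = 38
f[8] = max(19+19, 22+0) = 38
One optimal cutting: pieces 3 + 3 with 2 feet of scrap → $38.

38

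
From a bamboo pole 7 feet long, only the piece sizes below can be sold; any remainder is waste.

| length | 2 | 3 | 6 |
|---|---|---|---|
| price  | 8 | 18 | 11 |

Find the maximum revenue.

Build f[k] bottom-up: f[k] = max over allowed piece i of (p[i] + f[k−i]).
f[1] = 0
f[2] = 8
f[3] = max(8+0, 18+0) = 18
f[4] = max(8+8, 18+0) = 18
f[5] = max(8+18, 18+8) = 26
f[6] = max(8+18, 18+18, 11+0) = 36
f[7] = max(8+26, 18+18, 11+0) = 36
One optimal cutting: pieces 3 + 3 with 1 foot of scrap → $36.

36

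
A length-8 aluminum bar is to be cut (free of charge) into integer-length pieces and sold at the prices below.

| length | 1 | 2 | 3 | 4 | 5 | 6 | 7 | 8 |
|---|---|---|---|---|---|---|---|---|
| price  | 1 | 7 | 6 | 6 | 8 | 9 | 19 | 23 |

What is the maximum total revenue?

Let best[k] be the best obtainable value from length k. For each k, try every first piece i and keep the best of price[i] + best[k−i].
best[1] = 1
best[2] = max(1+1, 7+0) = 7
best[3] = max(1+7, 7+1, 6+0) = 8
best[4] = max(1+8, 7+7, 6+1, 6+0) = 14
best[5] = max(1+14, 7+8, 6+7, 6+1, 8+0) = 15
best[6] = max(1+15, 7+14, 6+8, 6+7, 8+1, 9+0) = 21
best[7] = max(1+21, 7+15, 6+14, …, 9+1, 19+0) = 22
best[8] = max(1+22, 7+21, 6+15, …, 19+1, 23+0) = 28
One optimal cutting: 2 + 2 + 2 + 2 → $7 + $7 + $7 + $7 = $28.

28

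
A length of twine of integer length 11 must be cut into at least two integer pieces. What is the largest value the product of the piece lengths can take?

Define prod[k] = max over 1≤i<k of i · max(k−i, prod[k−i]); the inner max lets the remainder stay uncut if that's better.
prod[2] = 1×max(1,0) = 1×1 = 1
prod[3] = 1×max(2,1) = 1×2 = 2
prod[4] = 2×max(2,1) = 2×2 = 4
prod[5] = 2×max(3,2) = 2×3 = 6
prod[6] = 3×max(3,2) = 3×3 = 9
prod[7] = 2×max(5,6) = 2×6 = 12
prod[8] = 2×max(6,9) = 2×9 = 18
prod[9] = 3×max(6,9) = 3×9 = 27
prod[10] = 2×max(8,18) = 2×18 = 36
prod[11] = 2×max(9,27) = 2×27 = 54
One optimal split: 3 + 3 + 3 + 2; product 3×3×3×2 = 54.

54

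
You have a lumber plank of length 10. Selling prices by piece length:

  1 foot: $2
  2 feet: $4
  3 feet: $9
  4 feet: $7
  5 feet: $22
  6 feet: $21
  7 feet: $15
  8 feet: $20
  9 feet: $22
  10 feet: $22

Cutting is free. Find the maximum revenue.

Build v[k] bottom-up: v[k] = max over allowed piece i of (p[i] + v[k−i]).
v[1] = 2
v[2] = max(2+2, 4+0) = 4
v[3] = max(2+4, 4+2, 9+0) = 9
v[4] = max(2+9, 4+4, 9+2, 7+0) = 11
v[5] = max(2+11, 4+9, 9+4, 7+2, 22+0) = 22
v[6] = max(2+22, 4+11, 9+9, 7+4, 22+2, 21+0) = 24
v[7] = max(2+24, 4+22, 9+11, …, 21+2, 15+0) = 26
v[8] = max(2+26, 4+24, 9+22, …, 15+2, 20+0) = 31
v[9] = max(2+31, 4+26, 9+24, …, 20+2, 22+0) = 33
v[10] = max(2+33, 4+31, 9+26, …, 22+2, 22+0) = 44
One optimal cutting: 5 + 5 → $22 + $22 = $44.

44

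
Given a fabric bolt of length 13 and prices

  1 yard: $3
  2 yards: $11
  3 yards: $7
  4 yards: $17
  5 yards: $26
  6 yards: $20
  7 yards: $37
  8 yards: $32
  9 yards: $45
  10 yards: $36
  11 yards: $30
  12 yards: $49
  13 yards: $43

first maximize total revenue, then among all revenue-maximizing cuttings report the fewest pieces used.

Build r[k] bottom-up: r[k] = max over allowed piece i of (p[i] + r[k−i]).
r[1] = 3
r[2] = max(3+3, 11+0) = 11
r[3] = max(3+11, 11+3, 7+0) = 14
r[4] = max(3+14, 11+11, 7+3, 17+0) = 22
r[5] = max(3+22, 11+14, 7+11, 17+3, 26+0) = 26
r[6] = max(3+26, 11+22, 7+14, 17+11, 26+3, 20+0) = 33
r[7] = max(3+33, 11+26, 7+22, …, 20+3, 37+0) = 37
r[8] = max(3+37, 11+33, 7+26, …, 37+3, 32+0) = 44
r[9] = max(3+44, 11+37, 7+33, …, 32+3, 45+0) = 48
r[10] = max(3+48, 11+44, 7+37, …, 45+3, 36+0) = 55
r[11] = max(3+55, 11+48, 7+44, …, 36+3, 30+0) = 59
r[12] = max(3+59, 11+55, 7+48, …, 30+3, 49+0) = 66
r[13] = max(3+66, 11+59, 7+55, …, 49+3, 43+0) = 70
Maximum revenue is $70.
Now minimize piece count subject to staying optimal: for each k, pieces[k] = 1 + min over i with p[i]+r[k−i]=r[k] of pieces[k−i].
pieces[10] = 5
pieces[11] = 3
pieces[12] = 6
pieces[13] = 4

4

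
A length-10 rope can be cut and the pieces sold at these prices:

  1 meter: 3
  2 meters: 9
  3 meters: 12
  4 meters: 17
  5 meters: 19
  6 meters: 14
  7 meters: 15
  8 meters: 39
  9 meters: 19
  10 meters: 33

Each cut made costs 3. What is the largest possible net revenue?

45

Let v[k] be the best obtainable value from length k. For each k, try every first piece i and keep the best of price[i] + v[k−i] minus the 3 cut fee when i<k.
v[1] = 3
v[2] = max(3+3-3, 9+0) = 9
v[3] = max(3+9-3, 9+3-3, 12+0) = 12
v[4] = max(3+12-3, 9+9-3, 12+3-3, 17+0) = 17
v[5] = max(3+17-3, 9+12-3, 12+9-3, 17+3-3, 19+0) = 19
v[6] = max(3+19-3, 9+17-3, 12+12-3, 17+9-3, 19+3-3, 14+0) = 23
v[7] = max(3+23-3, 9+19-3, 12+17-3, …, 14+3-3, 15+0) = 26
v[8] = max(3+26-3, 9+23-3, 12+19-3, …, 15+3-3, 39+0) = 39
v[9] = max(3+39-3, 9+26-3, 12+23-3, …, 39+3-3, 19+0) = 39
v[10] = max(3+39-3, 9+39-3, 12+26-3, …, 19+3-3, 33+0) = 45
One optimal plan: pieces 8 + 2 (1 cut) → 48 − 3 = 45.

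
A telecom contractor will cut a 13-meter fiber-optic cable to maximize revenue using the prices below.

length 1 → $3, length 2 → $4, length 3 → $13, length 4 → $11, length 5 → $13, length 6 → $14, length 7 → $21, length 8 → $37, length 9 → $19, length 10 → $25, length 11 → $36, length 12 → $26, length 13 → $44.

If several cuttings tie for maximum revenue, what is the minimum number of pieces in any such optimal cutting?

4

Build r[k] bottom-up: r[k] = max over allowed piece i of (p[i] + r[k−i]).
r[1] = 3
r[2] = max(3+3, 4+0) = 6
r[3] = max(3+6, 4+3, 13+0) = 13
r[4] = max(3+13, 4+6, 13+3, 11+0) = 16
r[5] = max(3+16, 4+13, 13+6, 11+3, 13+0) = 19
r[6] = max(3+19, 4+16, 13+13, 11+6, 13+3, 14+0) = 26
r[7] = max(3+26, 4+19, 13+16, …, 14+3, 21+0) = 29
r[8] = max(3+29, 4+26, 13+19, …, 21+3, 37+0) = 37
r[9] = max(3+37, 4+29, 13+26, …, 37+3, 19+0) = 40
r[10] = max(3+40, 4+37, 13+29, …, 19+3, 25+0) = 43
r[11] = max(3+43, 4+40, 13+37, …, 25+3, 36+0) = 50
r[12] = max(3+50, 4+43, 13+40, …, 36+3, 26+0) = 53
r[13] = max(3+53, 4+50, 13+43, …, 26+3, 44+0) = 56
Maximum revenue is $56.
Now minimize piece count subject to staying optimal: for each k, pieces[k] = 1 + min over i with p[i]+r[k−i]=r[k] of pieces[k−i].
pieces[10] = 3
pieces[11] = 2
pieces[12] = 3
pieces[13] = 4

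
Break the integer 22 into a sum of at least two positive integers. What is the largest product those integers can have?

Define f[k] = max over 1≤i<k of i · max(k−i, f[k−i]); the inner max lets the remainder stay uncut if that's better.
Small cases: f[2]=1, f[3]=2, f[4]=4, f[5]=6, f[6]=9, f[7]=12, f[8]=18, f[9]=27, f[10]=36, f[11]=54, f[12]=81, f[13]=108, f[14]=162, f[15]=243.
f[16] = 2·max(14,162) = 2·162 = 324
f[17] = 2·max(15,243) = 2·243 = 486
f[18] = 3·max(15,243) = 3·243 = 729
f[19] = 2·max(17,486) = 2·486 = 972
f[20] = 2·max(18,729) = 2·729 = 1458
f[21] = 3·max(18,729) = 3·729 = 2187
f[22] = 2·max(20,1458) = 2·1458 = 2916
One optimal split: 3 + 3 + 3 + 3 + 3 + 3 + 2 + 2; product 3·3·3·3·3·3·2·2 = 2916.

2916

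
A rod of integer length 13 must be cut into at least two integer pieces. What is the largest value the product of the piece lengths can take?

108

Define prod[k] = max over 1≤i<k of i · max(k−i, prod[k−i]); the inner max lets the remainder stay uncut if that's better.
prod[2] = 1*max(1,0) = 1*1 = 1
prod[3] = 1*max(2,1) = 1*2 = 2
prod[4] = 2*max(2,1) = 2*2 = 4
prod[5] = 2*max(3,2) = 2*3 = 6
prod[6] = 3*max(3,2) = 3*3 = 9
prod[7] = 2*max(5,6) = 2*6 = 12
prod[8] = 2*max(6,9) = 2*9 = 18
prod[9] = 3*max(6,9) = 3*9 = 27
prod[10] = 2*max(8,18) = 2*18 = 36
prod[11] = 2*max(9,27) = 2*27 = 54
prod[12] = 3*max(9,27) = 3*27 = 81
prod[13] = 2*max(11,54) = 2*54 = 108
One optimal split: 3 + 3 + 3 + 2 + 2; product 3*3*3*2*2 = 108.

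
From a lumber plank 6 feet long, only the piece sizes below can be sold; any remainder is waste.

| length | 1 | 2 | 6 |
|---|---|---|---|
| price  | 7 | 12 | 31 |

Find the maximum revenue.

42

Consider every possible first cut. best[k] is the best of p[i]+best[k−i] over all sellable i≤k.
best[1] = 7
best[2] = max(7+7, 12+0) = 14
best[3] = max(7+14, 12+7) = 21
best[4] = max(7+21, 12+14) = 28
best[5] = max(7+28, 12+21) = 35
best[6] = max(7+35, 12+28, 31+0) = 42
One optimal cutting: 1 + 1 + 1 + 1 + 1 + 1 → $42.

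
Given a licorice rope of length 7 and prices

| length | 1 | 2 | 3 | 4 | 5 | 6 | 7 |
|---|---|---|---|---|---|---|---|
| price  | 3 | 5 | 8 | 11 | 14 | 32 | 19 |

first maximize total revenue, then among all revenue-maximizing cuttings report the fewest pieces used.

Consider every possible first cut. r[k] is the best of p[i]+r[k−i] over all sellable i≤k.
r[1] = 3
r[2] = max(3+3, 5+0) = 6
r[3] = max(3+6, 5+3, 8+0) = 9
r[4] = max(3+9, 5+6, 8+3, 11+0) = 12
r[5] = max(3+12, 5+9, 8+6, 11+3, 14+0) = 15
r[6] = max(3+15, 5+12, 8+9, 11+6, 14+3, 32+0) = 32
r[7] = max(3+32, 5+15, 8+12, …, 32+3, 19+0) = 35
Maximum revenue is ¢35.
Now minimize piece count subject to staying optimal: for each k, pieces[k] = 1 + min over i with p[i]+r[k−i]=r[k] of pieces[k−i].
pieces[4] = 4
pieces[5] = 5
pieces[6] = 1
pieces[7] = 2

2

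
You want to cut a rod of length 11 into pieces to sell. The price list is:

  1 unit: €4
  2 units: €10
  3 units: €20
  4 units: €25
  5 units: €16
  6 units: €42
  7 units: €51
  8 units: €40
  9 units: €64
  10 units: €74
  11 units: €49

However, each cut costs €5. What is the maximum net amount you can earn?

73

Consider every possible first cut. net[k] is the best of p[i]+net[k−i] over all sellable i≤k, charging 5 whenever i<k.
net[1] = 4
net[2] = max(4+4-5, 10+0) = 10
net[3] = max(4+10-5, 10+4-5, 20+0) = 20
net[4] = max(4+20-5, 10+10-5, 20+4-5, 25+0) = 25
net[5] = max(4+25-5, 10+20-5, 20+10-5, 25+4-5, 16+0) = 25
net[6] = max(4+25-5, 10+25-5, 20+20-5, 25+10-5, 16+4-5, 42+0) = 42
net[7] = max(4+42-5, 10+25-5, 20+25-5, …, 42+4-5, 51+0) = 51
net[8] = max(4+51-5, 10+42-5, 20+25-5, …, 51+4-5, 40+0) = 50
net[9] = max(4+50-5, 10+51-5, 20+42-5, …, 40+4-5, 64+0) = 64
net[10] = max(4+64-5, 10+50-5, 20+51-5, …, 64+4-5, 74+0) = 74
net[11] = max(4+74-5, 10+64-5, 20+50-5, …, 74+4-5, 49+0) = 73
One optimal plan: pieces 10 + 1 (1 cut) → €78 − €5 = €73.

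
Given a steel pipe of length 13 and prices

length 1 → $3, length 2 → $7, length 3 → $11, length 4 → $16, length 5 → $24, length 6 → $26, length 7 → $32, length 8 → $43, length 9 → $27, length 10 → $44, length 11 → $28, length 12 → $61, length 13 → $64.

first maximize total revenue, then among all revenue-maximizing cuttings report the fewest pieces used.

Let r[k] be the best obtainable value from length k. For each k, try every first piece i and keep the best of price[i] + r[k−i].
r[1] = 3
r[2] = max(3+3, 7+0) = 7
r[3] = max(3+7, 7+3, 11+0) = 11
r[4] = max(3+11, 7+7, 11+3, 16+0) = 16
r[5] = max(3+16, 7+11, 11+7, 16+3, 24+0) = 24
r[6] = max(3+24, 7+16, 11+11, 16+7, 24+3, 26+0) = 27
r[7] = max(3+27, 7+24, 11+16, …, 26+3, 32+0) = 32
r[8] = max(3+32, 7+27, 11+24, …, 32+3, 43+0) = 43
r[9] = max(3+43, 7+32, 11+27, …, 43+3, 27+0) = 46
r[10] = max(3+46, 7+43, 11+32, …, 27+3, 44+0) = 50
r[11] = max(3+50, 7+46, 11+43, …, 44+3, 28+0) = 54
r[12] = max(3+54, 7+50, 11+46, …, 28+3, 61+0) = 61
r[13] = max(3+61, 7+54, 11+50, …, 61+3, 64+0) = 67
Maximum revenue is $67.
Now minimize piece count subject to staying optimal: for each k, pieces[k] = 1 + min over i with p[i]+r[k−i]=r[k] of pieces[k−i].
pieces[10] = 2
pieces[11] = 2
pieces[12] = 1
pieces[13] = 2

2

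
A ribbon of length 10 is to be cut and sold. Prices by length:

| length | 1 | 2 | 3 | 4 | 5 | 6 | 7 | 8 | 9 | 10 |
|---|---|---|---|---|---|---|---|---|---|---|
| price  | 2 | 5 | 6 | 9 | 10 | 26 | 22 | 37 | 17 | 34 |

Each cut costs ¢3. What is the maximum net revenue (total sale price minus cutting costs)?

39

Build v[k] bottom-up: v[k] = max over allowed piece i of (p[i] + v[k−i]) − 3 per cut.
v[1] = 2
v[2] = 5
v[3] = 6
v[4] = 9
v[5] = 10
v[6] = 26
v[7] = 25  (first piece 1, then v[6]=26)
v[8] = 37
v[9] = 36  (first piece 1, then v[8]=37)
v[10] = 39  (first piece 2, then v[8]=37)
One optimal plan: pieces 8 + 2 (1 cut) → ¢42 − ¢3 = ¢39.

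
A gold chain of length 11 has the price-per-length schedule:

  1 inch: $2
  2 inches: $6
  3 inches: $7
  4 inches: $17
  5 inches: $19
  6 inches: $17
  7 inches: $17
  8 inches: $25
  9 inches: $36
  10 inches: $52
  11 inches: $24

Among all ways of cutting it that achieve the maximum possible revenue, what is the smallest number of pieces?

Consider every possible first cut. r[k] is the best of p[i]+r[k−i] over all sellable i≤k.
r[1] = 2
r[2] = 6
r[3] = 8  (first piece 1, then r[2]=6)
r[4] = 17
r[5] = 19  (first piece 1, then r[4]=17)
r[6] = 23  (first piece 2, then r[4]=17)
r[7] = 25  (first piece 1, then r[6]=23)
r[8] = 34  (first piece 4, then r[4]=17)
r[9] = 36  (first piece 1, then r[8]=34)
r[10] = 52
r[11] = 54  (first piece 1, then r[10]=52)
Maximum revenue is $54.
Now minimize piece count subject to staying optimal: for each k, pieces[k] = 1 + min over i with p[i]+r[k−i]=r[k] of pieces[k−i].
pieces[8] = 2
pieces[9] = 1
pieces[10] = 1
pieces[11] = 2

2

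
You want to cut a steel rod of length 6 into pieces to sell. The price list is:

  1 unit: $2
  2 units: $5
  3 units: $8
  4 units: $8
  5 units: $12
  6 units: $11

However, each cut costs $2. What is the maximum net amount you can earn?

14

Consider every possible first cut. v[k] is the best of p[i]+v[k−i] over all sellable i≤k, charging 2 whenever i<k.
v[1] = 2
v[2] = max(2+2-2, 5+0) = 5
v[3] = max(2+5-2, 5+2-2, 8+0) = 8
v[4] = max(2+8-2, 5+5-2, 8+2-2, 8+0) = 8
v[5] = max(2+8-2, 5+8-2, 8+5-2, 8+2-2, 12+0) = 12
v[6] = max(2+12-2, 5+8-2, 8+8-2, 8+5-2, 12+2-2, 11+0) = 14
One optimal plan: pieces 3 + 3 (1 cut) → $16 − $2 = $14.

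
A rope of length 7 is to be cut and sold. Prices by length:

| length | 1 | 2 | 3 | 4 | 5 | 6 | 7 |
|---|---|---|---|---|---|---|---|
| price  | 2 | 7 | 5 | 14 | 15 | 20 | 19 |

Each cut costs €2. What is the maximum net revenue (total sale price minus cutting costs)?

Consider every possible first cut. v[k] is the best of p[i]+v[k−i] over all sellable i≤k, charging 2 whenever i<k.
v[1] = 2
v[2] = 7
v[3] = 7  (first piece 1, then v[2]=7)
v[4] = 14
v[5] = 15
v[6] = 20
v[7] = 20  (first piece 1, then v[6]=20)
One optimal plan: pieces 6 + 1 (1 cut) → €22 − €2 = €20.

20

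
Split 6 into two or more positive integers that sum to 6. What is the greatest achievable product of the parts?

Let prod[k] be the best product for length k (with at least one cut). For each first piece i, the rest contributes max(k−i, prod[k−i]).
prod[2] = 1·max(1,0) = 1·1 = 1
prod[3] = 1·max(2,1) = 1·2 = 2
prod[4] = 2·max(2,1) = 2·2 = 4
prod[5] = 2·max(3,2) = 2·3 = 6
prod[6] = 3·max(3,2) = 3·3 = 9
One optimal split: 3 + 3; product 3·3 = 9.

9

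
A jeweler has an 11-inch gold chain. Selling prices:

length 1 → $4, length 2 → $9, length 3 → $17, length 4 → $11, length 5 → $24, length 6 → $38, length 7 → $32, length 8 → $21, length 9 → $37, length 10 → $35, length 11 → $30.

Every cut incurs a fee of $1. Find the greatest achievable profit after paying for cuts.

62

Build v[k] bottom-up: v[k] = max over allowed piece i of (p[i] + v[k−i]) − 1 per cut.
v[1] = 4
v[2] = 9
v[3] = 17
v[4] = 20  (first piece 1, then v[3]=17)
v[5] = 25  (first piece 2, then v[3]=17)
v[6] = 38
v[7] = 41  (first piece 1, then v[6]=38)
v[8] = 46  (first piece 2, then v[6]=38)
v[9] = 54  (first piece 3, then v[6]=38)
v[10] = 57  (first piece 1, then v[9]=54)
v[11] = 62  (first piece 2, then v[9]=54)
One optimal plan: pieces 6 + 3 + 2 (2 cuts) → $64 − $2 = $62.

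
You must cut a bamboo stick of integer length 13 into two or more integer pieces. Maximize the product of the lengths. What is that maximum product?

Define P[k] = max over 1≤i<k of i · max(k−i, P[k−i]); the inner max lets the remainder stay uncut if that's better.
P[2] = 1×max(1,0) = 1×1 = 1
P[3] = 1×max(2,1) = 1×2 = 2
P[4] = 2×max(2,1) = 2×2 = 4
P[5] = 2×max(3,2) = 2×3 = 6
P[6] = 3×max(3,2) = 3×3 = 9
P[7] = 2×max(5,6) = 2×6 = 12
P[8] = 2×max(6,9) = 2×9 = 18
P[9] = 3×max(6,9) = 3×9 = 27
P[10] = 2×max(8,18) = 2×18 = 36
P[11] = 2×max(9,27) = 2×27 = 54
P[12] = 3×max(9,27) = 3×27 = 81
P[13] = 2×max(11,54) = 2×54 = 108
One optimal split: 3 + 3 + 3 + 2 + 2; product 3×3×3×2×2 = 108.

108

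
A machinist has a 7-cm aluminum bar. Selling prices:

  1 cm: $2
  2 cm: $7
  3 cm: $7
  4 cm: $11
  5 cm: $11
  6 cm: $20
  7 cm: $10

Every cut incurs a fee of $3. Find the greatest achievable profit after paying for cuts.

Consider every possible first cut. r[k] is the best of p[i]+r[k−i] over all sellable i≤k, charging 3 whenever i<k.
r[1] = 2
r[2] = 7
r[3] = 7
r[4] = 11  (first piece 2, then r[2]=7)
r[5] = 11  (first piece 2, then r[3]=7)
r[6] = 20
r[7] = 19  (first piece 1, then r[6]=20)
One optimal plan: pieces 6 + 1 (1 cut) → $22 − $3 = $19.

19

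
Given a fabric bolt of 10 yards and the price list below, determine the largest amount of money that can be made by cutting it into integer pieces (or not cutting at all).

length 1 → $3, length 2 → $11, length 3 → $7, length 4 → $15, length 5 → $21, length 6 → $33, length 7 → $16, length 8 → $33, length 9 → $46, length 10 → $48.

55

Build r[k] bottom-up: r[k] = max over allowed piece i of (p[i] + r[k−i]).
r[1] = 3
r[2] = max(3+3, 11+0) = 11
r[3] = max(3+11, 11+3, 7+0) = 14
r[4] = max(3+14, 11+11, 7+3, 15+0) = 22
r[5] = max(3+22, 11+14, 7+11, 15+3, 21+0) = 25
r[6] = max(3+25, 11+22, 7+14, 15+11, 21+3, 33+0) = 33
r[7] = max(3+33, 11+25, 7+22, …, 33+3, 16+0) = 36
r[8] = max(3+36, 11+33, 7+25, …, 16+3, 33+0) = 44
r[9] = max(3+44, 11+36, 7+33, …, 33+3, 46+0) = 47
r[10] = max(3+47, 11+44, 7+36, …, 46+3, 48+0) = 55
One optimal cutting: 2 + 2 + 2 + 2 + 2 → $11 + $11 + $11 + $11 + $11 = $55.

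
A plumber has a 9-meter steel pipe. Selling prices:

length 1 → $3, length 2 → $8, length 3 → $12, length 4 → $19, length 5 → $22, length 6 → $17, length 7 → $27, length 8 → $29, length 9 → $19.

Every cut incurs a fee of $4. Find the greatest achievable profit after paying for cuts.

Build net[k] bottom-up: net[k] = max over allowed piece i of (p[i] + net[k−i]) − 4 per cut.
net[1] = 3
net[2] = 8
net[3] = 12
net[4] = 19
net[5] = 22
net[6] = 23  (first piece 2, then net[4]=19)
net[7] = 27  (first piece 3, then net[4]=19)
net[8] = 34  (first piece 4, then net[4]=19)
net[9] = 37  (first piece 4, then net[5]=22)
One optimal plan: pieces 5 + 4 (1 cut) → $41 − $4 = $37.

37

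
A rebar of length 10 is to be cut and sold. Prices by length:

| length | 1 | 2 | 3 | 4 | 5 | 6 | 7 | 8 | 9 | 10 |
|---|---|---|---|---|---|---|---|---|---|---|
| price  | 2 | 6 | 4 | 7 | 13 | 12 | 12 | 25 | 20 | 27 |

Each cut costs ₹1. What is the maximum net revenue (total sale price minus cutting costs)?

30

Let r[k] be the best obtainable value from length k. For each k, try every first piece i and keep the best of price[i] + r[k−i] minus the 1 cut fee when i<k.
r[1] = 2
r[2] = max(2+2-1, 6+0) = 6
r[3] = max(2+6-1, 6+2-1, 4+0) = 7
r[4] = max(2+7-1, 6+6-1, 4+2-1, 7+0) = 11
r[5] = max(2+11-1, 6+7-1, 4+6-1, 7+2-1, 13+0) = 13
r[6] = max(2+13-1, 6+11-1, 4+7-1, 7+6-1, 13+2-1, 12+0) = 16
r[7] = max(2+16-1, 6+13-1, 4+11-1, …, 12+2-1, 12+0) = 18
r[8] = max(2+18-1, 6+16-1, 4+13-1, …, 12+2-1, 25+0) = 25
r[9] = max(2+25-1, 6+18-1, 4+16-1, …, 25+2-1, 20+0) = 26
r[10] = max(2+26-1, 6+25-1, 4+18-1, …, 20+2-1, 27+0) = 30
One optimal plan: pieces 8 + 2 (1 cut) → ₹31 − ₹1 = ₹30.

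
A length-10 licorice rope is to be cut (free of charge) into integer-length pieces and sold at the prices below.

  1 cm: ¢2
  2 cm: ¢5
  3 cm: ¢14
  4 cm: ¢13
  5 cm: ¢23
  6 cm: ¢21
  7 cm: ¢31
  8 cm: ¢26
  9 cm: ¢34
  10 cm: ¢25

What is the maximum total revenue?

Build r[k] bottom-up: r[k] = max over allowed piece i of (p[i] + r[k−i]).
r[1] = 2
r[2] = max(2+2, 5+0) = 5
r[3] = max(2+5, 5+2, 14+0) = 14
r[4] = max(2+14, 5+5, 14+2, 13+0) = 16
r[5] = max(2+16, 5+14, 14+5, 13+2, 23+0) = 23
r[6] = max(2+23, 5+16, 14+14, 13+5, 23+2, 21+0) = 28
r[7] = max(2+28, 5+23, 14+16, …, 21+2, 31+0) = 31
r[8] = max(2+31, 5+28, 14+23, …, 31+2, 26+0) = 37
r[9] = max(2+37, 5+31, 14+28, …, 26+2, 34+0) = 42
r[10] = max(2+42, 5+37, 14+31, …, 34+2, 25+0) = 46
One optimal cutting: 5 + 5 → ¢23 + ¢23 = ¢46.

46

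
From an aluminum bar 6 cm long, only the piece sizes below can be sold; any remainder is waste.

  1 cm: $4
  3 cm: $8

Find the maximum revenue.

Let f[k] be the best obtainable value from length k. For each k, try every first piece i and keep the best of price[i] + f[k−i].
f[1] = 4
f[2] = 8  (first piece 1, then f[1]=4)
f[3] = 12  (first piece 1, then f[2]=8)
f[4] = 16  (first piece 1, then f[3]=12)
f[5] = 20  (first piece 1, then f[4]=16)
f[6] = 24  (first piece 1, then f[5]=20)
One optimal cutting: 1 + 1 + 1 + 1 + 1 + 1 → $24.

24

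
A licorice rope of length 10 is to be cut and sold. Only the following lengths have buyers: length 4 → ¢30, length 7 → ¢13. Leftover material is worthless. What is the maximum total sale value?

Consider every possible first cut. best[k] is the best of p[i]+best[k−i] over all sellable i≤k.
best[1] = 0
best[2] = 0
best[3] = 0
best[4] = 30
best[5] = 30
best[6] = 30
best[7] = 30
best[8] = 60  (first piece 4, then best[4]=30)
best[9] = 60
best[10] = 60
One optimal cutting: pieces 4 + 4 with 2 cm of scrap → ¢60.

60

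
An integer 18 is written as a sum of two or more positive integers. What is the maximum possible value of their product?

Fill g[k] for k=2..18: at each k try every first piece i and multiply by the better of (k−i) uncut or g[k−i].
Small cases: g[2]=1, g[3]=2, g[4]=4, g[5]=6, g[6]=9, g[7]=12, g[8]=18, g[9]=27, g[10]=36, g[11]=54, g[12]=81, g[13]=108.
g[14] = 2·max(12,81) = 2·81 = 162
g[15] = 3·max(12,81) = 3·81 = 243
g[16] = 2·max(14,162) = 2·162 = 324
g[17] = 2·max(15,243) = 2·243 = 486
g[18] = 3·max(15,243) = 3·243 = 729
One optimal split: 3 + 3 + 3 + 3 + 3 + 3; product 3·3·3·3·3·3 = 729.

729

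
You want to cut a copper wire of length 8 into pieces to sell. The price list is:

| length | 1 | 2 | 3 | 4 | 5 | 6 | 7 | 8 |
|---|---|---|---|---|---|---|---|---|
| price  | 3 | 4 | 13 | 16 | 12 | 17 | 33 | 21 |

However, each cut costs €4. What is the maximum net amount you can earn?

32

Let net[k] be the best obtainable value from length k. For each k, try every first piece i and keep the best of price[i] + net[k−i] minus the 4 cut fee when i<k.
net[1] = 3
net[2] = 4
net[3] = 13
net[4] = 16
net[5] = 15  (first piece 1, then net[4]=16)
net[6] = 22  (first piece 3, then net[3]=13)
net[7] = 33
net[8] = 32  (first piece 1, then net[7]=33)
One optimal plan: pieces 7 + 1 (1 cut) → €36 − €4 = €32.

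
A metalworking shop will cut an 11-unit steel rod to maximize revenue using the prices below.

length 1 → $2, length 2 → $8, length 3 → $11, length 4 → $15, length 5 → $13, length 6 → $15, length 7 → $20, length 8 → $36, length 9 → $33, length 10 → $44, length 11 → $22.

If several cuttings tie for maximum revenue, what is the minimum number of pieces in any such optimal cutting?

Consider every possible first cut. r[k] is the best of p[i]+r[k−i] over all sellable i≤k.
r[1] = 2
r[2] = max(2+2, 8+0) = 8
r[3] = max(2+8, 8+2, 11+0) = 11
r[4] = max(2+11, 8+8, 11+2, 15+0) = 16
r[5] = max(2+16, 8+11, 11+8, 15+2, 13+0) = 19
r[6] = max(2+19, 8+16, 11+11, 15+8, 13+2, 15+0) = 24
r[7] = max(2+24, 8+19, 11+16, …, 15+2, 20+0) = 27
r[8] = max(2+27, 8+24, 11+19, …, 20+2, 36+0) = 36
r[9] = max(2+36, 8+27, 11+24, …, 36+2, 33+0) = 38
r[10] = max(2+38, 8+36, 11+27, …, 33+2, 44+0) = 44
r[11] = max(2+44, 8+38, 11+36, …, 44+2, 22+0) = 47
Maximum revenue is $47.
Now minimize piece count subject to staying optimal: for each k, pieces[k] = 1 + min over i with p[i]+r[k−i]=r[k] of pieces[k−i].
pieces[8] = 1
pieces[9] = 2
pieces[10] = 1
pieces[11] = 2

2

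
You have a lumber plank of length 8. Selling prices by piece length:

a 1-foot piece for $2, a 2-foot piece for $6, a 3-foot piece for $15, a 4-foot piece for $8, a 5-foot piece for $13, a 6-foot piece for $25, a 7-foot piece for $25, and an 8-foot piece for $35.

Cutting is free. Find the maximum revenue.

Let best[k] be the best obtainable value from length k. For each k, try every first piece i and keep the best of price[i] + best[k−i].
best[1] = 2
best[2] = 6
best[3] = 15
best[4] = 17  (first piece 1, then best[3]=15)
best[5] = 21  (first piece 2, then best[3]=15)
best[6] = 30  (first piece 3, then best[3]=15)
best[7] = 32  (first piece 1, then best[6]=30)
best[8] = 36  (first piece 2, then best[6]=30)
One optimal cutting: 3 + 3 + 2 → $15 + $15 + $6 = $36.

36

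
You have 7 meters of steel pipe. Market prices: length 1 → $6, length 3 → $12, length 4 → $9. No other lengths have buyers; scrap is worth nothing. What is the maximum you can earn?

42

Consider every possible first cut. r[k] is the best of p[i]+r[k−i] over all sellable i≤k.
r[1] = 6
r[2] = 12  (first piece 1, then r[1]=6)
r[3] = max(6+12, 12+0) = 18
r[4] = max(6+18, 12+6, 9+0) = 24
r[5] = max(6+24, 12+12, 9+6) = 30
r[6] = max(6+30, 12+18, 9+12) = 36
r[7] = max(6+36, 12+24, 9+18) = 42
One optimal cutting: 1 + 1 + 1 + 1 + 1 + 1 + 1 → $42.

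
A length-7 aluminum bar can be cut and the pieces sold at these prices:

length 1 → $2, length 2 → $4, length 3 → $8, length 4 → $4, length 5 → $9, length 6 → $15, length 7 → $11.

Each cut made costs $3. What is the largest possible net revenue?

14

Consider every possible first cut. r[k] is the best of p[i]+r[k−i] over all sellable i≤k, charging 3 whenever i<k.
r[1] = 2
r[2] = max(2+2-3, 4+0) = 4
r[3] = max(2+4-3, 4+2-3, 8+0) = 8
r[4] = max(2+8-3, 4+4-3, 8+2-3, 4+0) = 7
r[5] = max(2+7-3, 4+8-3, 8+4-3, 4+2-3, 9+0) = 9
r[6] = max(2+9-3, 4+7-3, 8+8-3, 4+4-3, 9+2-3, 15+0) = 15
r[7] = max(2+15-3, 4+9-3, 8+7-3, …, 15+2-3, 11+0) = 14
One optimal plan: pieces 6 + 1 (1 cut) → $17 − $3 = $14.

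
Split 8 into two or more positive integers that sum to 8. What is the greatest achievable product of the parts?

Fill f[k] for k=2..8: at each k try every first piece i and multiply by the better of (k−i) uncut or f[k−i].
f[2] = 1·max(1,0) = 1·1 = 1
f[3] = 1·max(2,1) = 1·2 = 2
f[4] = 2·max(2,1) = 2·2 = 4
f[5] = 2·max(3,2) = 2·3 = 6
f[6] = 3·max(3,2) = 3·3 = 9
f[7] = 2·max(5,6) = 2·6 = 12
f[8] = 2·max(6,9) = 2·9 = 18
One optimal split: 3 + 3 + 2; product 3·3·2 = 18.

18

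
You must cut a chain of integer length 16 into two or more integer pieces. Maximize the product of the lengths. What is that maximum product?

324

Fill prod[k] for k=2..16: at each k try every first piece i and multiply by the better of (k−i) uncut or prod[k−i].
Small cases: prod[2]=1, prod[3]=2, prod[4]=4, prod[5]=6, prod[6]=9, prod[7]=12, prod[8]=18, prod[9]=27, prod[10]=36.
prod[11] = max(1*36, 2*27, 3*18, …, 9*2, 10*1) = 54
prod[12] = max(1*54, 2*36, 3*27, …, 10*2, 11*1) = 81
prod[13] = max(1*81, 2*54, 3*36, …, 11*2, 12*1) = 108
prod[14] = max(1*108, 2*81, 3*54, …, 12*2, 13*1) = 162
prod[15] = max(1*162, 2*108, 3*81, …, 13*2, 14*1) = 243
prod[16] = max(1*243, 2*162, 3*108, …, 14*2, 15*1) = 324
One optimal split: 3 + 3 + 3 + 3 + 2 + 2; product 3*3*3*3*2*2 = 324.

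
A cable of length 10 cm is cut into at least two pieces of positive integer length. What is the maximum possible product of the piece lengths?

36

Let g[k] be the best product for length k (with at least one cut). For each first piece i, the rest contributes max(k−i, g[k−i]).
Small cases: g[2]=1.
g[3] = 1*max(2,1) = 1*2 = 2
g[4] = 2*max(2,1) = 2*2 = 4
g[5] = 2*max(3,2) = 2*3 = 6
g[6] = 3*max(3,2) = 3*3 = 9
g[7] = 2*max(5,6) = 2*6 = 12
g[8] = 2*max(6,9) = 2*9 = 18
g[9] = 3*max(6,9) = 3*9 = 27
g[10] = 2*max(8,18) = 2*18 = 36
One optimal split: 3 + 3 + 2 + 2; product 3*3*2*2 = 36.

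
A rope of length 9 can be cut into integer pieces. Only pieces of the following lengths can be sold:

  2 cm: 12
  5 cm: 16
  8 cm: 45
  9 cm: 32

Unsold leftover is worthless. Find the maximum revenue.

Build r[k] bottom-up: r[k] = max over allowed piece i of (p[i] + r[k−i]).
r[1] = 0
r[2] = 12
r[3] = 12
r[4] = 24  (first piece 2, then r[2]=12)
r[5] = max(12+12, 16+0) = 24
r[6] = max(12+24, 16+0) = 36
r[7] = max(12+24, 16+12) = 36
r[8] = max(12+36, 16+12, 45+0) = 48
r[9] = max(12+36, 16+24, 45+0, 32+0) = 48
One optimal cutting: pieces 2 + 2 + 2 + 2 with 1 cm of scrap → 48.

48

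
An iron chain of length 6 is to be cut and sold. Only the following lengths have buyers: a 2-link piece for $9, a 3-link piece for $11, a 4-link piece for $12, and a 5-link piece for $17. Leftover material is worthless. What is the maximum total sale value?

27

Consider every possible first cut. r[k] is the best of p[i]+r[k−i] over all sellable i≤k.
r[1] = 0
r[2] = 9
r[3] = 11
r[4] = 18  (first piece 2, then r[2]=9)
r[5] = 20  (first piece 2, then r[3]=11)
r[6] = 27  (first piece 2, then r[4]=18)
One optimal cutting: 2 + 2 + 2 → $27.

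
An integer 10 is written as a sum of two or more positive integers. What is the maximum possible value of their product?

36

Fill g[k] for k=2..10: at each k try every first piece i and multiply by the better of (k−i) uncut or g[k−i].
g[2] = 1*max(1,0) = 1*1 = 1
g[3] = 1*max(2,1) = 1*2 = 2
g[4] = 2*max(2,1) = 2*2 = 4
g[5] = 2*max(3,2) = 2*3 = 6
g[6] = 3*max(3,2) = 3*3 = 9
g[7] = 2*max(5,6) = 2*6 = 12
g[8] = 2*max(6,9) = 2*9 = 18
g[9] = 3*max(6,9) = 3*9 = 27
g[10] = 2*max(8,18) = 2*18 = 36
One optimal split: 3 + 3 + 2 + 2; product 3*3*2*2 = 36.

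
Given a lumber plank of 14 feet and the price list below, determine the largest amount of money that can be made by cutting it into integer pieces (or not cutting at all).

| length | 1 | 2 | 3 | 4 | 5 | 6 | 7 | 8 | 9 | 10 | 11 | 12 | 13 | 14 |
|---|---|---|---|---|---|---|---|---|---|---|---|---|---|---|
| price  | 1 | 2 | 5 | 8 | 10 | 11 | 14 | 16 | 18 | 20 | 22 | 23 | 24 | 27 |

Build R[k] bottom-up: R[k] = max over allowed piece i of (p[i] + R[k−i]).
R[1] = 1
R[2] = 2  (first piece 1, then R[1]=1)
R[3] = 5
R[4] = 8
R[5] = 10
R[6] = 11  (first piece 1, then R[5]=10)
R[7] = 14
R[8] = 16  (first piece 4, then R[4]=8)
R[9] = 18  (first piece 4, then R[5]=10)
R[10] = 20  (first piece 5, then R[5]=10)
R[11] = 22  (first piece 4, then R[7]=14)
R[12] = 24  (first piece 4, then R[8]=16)
R[13] = 26  (first piece 4, then R[9]=18)
R[14] = 28  (first piece 4, then R[10]=20)
One optimal cutting: 5 + 5 + 4 → $10 + $10 + $8 = $28.

28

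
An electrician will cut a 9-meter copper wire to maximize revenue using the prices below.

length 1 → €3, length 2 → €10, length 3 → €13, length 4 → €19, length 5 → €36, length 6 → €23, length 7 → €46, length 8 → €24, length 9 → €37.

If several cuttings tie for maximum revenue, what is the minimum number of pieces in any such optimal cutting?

2

Build r[k] bottom-up: r[k] = max over allowed piece i of (p[i] + r[k−i]).
r[1] = 3
r[2] = 10
r[3] = 13  (first piece 1, then r[2]=10)
r[4] = 20  (first piece 2, then r[2]=10)
r[5] = 36
r[6] = 39  (first piece 1, then r[5]=36)
r[7] = 46  (first piece 2, then r[5]=36)
r[8] = 49  (first piece 1, then r[7]=46)
r[9] = 56  (first piece 2, then r[7]=46)
Maximum revenue is €56.
Now minimize piece count subject to staying optimal: for each k, pieces[k] = 1 + min over i with p[i]+r[k−i]=r[k] of pieces[k−i].
pieces[6] = 2
pieces[7] = 1
pieces[8] = 2
pieces[9] = 2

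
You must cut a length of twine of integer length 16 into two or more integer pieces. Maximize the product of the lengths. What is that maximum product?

324

Define f[k] = max over 1≤i<k of i · max(k−i, f[k−i]); the inner max lets the remainder stay uncut if that's better.
Small cases: f[2]=1, f[3]=2, f[4]=4, f[5]=6, f[6]=9, f[7]=12, f[8]=18, f[9]=27.
f[10] = max(1*27, 2*18, 3*12, …, 8*2, 9*1) = 36
f[11] = max(1*36, 2*27, 3*18, …, 9*2, 10*1) = 54
f[12] = max(1*54, 2*36, 3*27, …, 10*2, 11*1) = 81
f[13] = max(1*81, 2*54, 3*36, …, 11*2, 12*1) = 108
f[14] = max(1*108, 2*81, 3*54, …, 12*2, 13*1) = 162
f[15] = max(1*162, 2*108, 3*81, …, 13*2, 14*1) = 243
f[16] = max(1*243, 2*162, 3*108, …, 14*2, 15*1) = 324
One optimal split: 3 + 3 + 3 + 3 + 2 + 2; product 3*3*3*3*2*2 = 324.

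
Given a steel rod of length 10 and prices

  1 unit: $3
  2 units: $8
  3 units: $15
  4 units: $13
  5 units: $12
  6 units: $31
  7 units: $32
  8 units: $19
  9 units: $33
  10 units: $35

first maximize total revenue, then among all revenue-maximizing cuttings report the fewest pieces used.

Build r[k] bottom-up: r[k] = max over allowed piece i of (p[i] + r[k−i]).
r[1] = 3
r[2] = max(3+3, 8+0) = 8
r[3] = max(3+8, 8+3, 15+0) = 15
r[4] = max(3+15, 8+8, 15+3, 13+0) = 18
r[5] = max(3+18, 8+15, 15+8, 13+3, 12+0) = 23
r[6] = max(3+23, 8+18, 15+15, 13+8, 12+3, 31+0) = 31
r[7] = max(3+31, 8+23, 15+18, …, 31+3, 32+0) = 34
r[8] = max(3+34, 8+31, 15+23, …, 32+3, 19+0) = 39
r[9] = max(3+39, 8+34, 15+31, …, 19+3, 33+0) = 46
r[10] = max(3+46, 8+39, 15+34, …, 33+3, 35+0) = 49
Maximum revenue is $49.
Now minimize piece count subject to staying optimal: for each k, pieces[k] = 1 + min over i with p[i]+r[k−i]=r[k] of pieces[k−i].
pieces[7] = 2
pieces[8] = 2
pieces[9] = 2
pieces[10] = 3

3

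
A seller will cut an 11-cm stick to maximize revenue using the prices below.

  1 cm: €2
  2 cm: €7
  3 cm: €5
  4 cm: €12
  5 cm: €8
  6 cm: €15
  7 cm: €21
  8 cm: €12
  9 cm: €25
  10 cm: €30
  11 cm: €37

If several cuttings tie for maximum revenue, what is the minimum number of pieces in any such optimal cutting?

Build r[k] bottom-up: r[k] = max over allowed piece i of (p[i] + r[k−i]).
r[1] = 2
r[2] = max(2+2, 7+0) = 7
r[3] = max(2+7, 7+2, 5+0) = 9
r[4] = max(2+9, 7+7, 5+2, 12+0) = 14
r[5] = max(2+14, 7+9, 5+7, 12+2, 8+0) = 16
r[6] = max(2+16, 7+14, 5+9, 12+7, 8+2, 15+0) = 21
r[7] = max(2+21, 7+16, 5+14, …, 15+2, 21+0) = 23
r[8] = max(2+23, 7+21, 5+16, …, 21+2, 12+0) = 28
r[9] = max(2+28, 7+23, 5+21, …, 12+2, 25+0) = 30
r[10] = max(2+30, 7+28, 5+23, …, 25+2, 30+0) = 35
r[11] = max(2+35, 7+30, 5+28, …, 30+2, 37+0) = 37
Maximum revenue is €37.
Now minimize piece count subject to staying optimal: for each k, pieces[k] = 1 + min over i with p[i]+r[k−i]=r[k] of pieces[k−i].
pieces[8] = 4
pieces[9] = 5
pieces[10] = 5
pieces[11] = 1

1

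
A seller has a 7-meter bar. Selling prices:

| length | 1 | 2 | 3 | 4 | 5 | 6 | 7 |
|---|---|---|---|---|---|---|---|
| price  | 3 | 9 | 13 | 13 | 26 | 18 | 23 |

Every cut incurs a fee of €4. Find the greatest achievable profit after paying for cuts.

Consider every possible first cut. net[k] is the best of p[i]+net[k−i] over all sellable i≤k, charging 4 whenever i<k.
net[1] = 3
net[2] = max(3+3-4, 9+0) = 9
net[3] = max(3+9-4, 9+3-4, 13+0) = 13
net[4] = max(3+13-4, 9+9-4, 13+3-4, 13+0) = 14
net[5] = max(3+14-4, 9+13-4, 13+9-4, 13+3-4, 26+0) = 26
net[6] = max(3+26-4, 9+14-4, 13+13-4, 13+9-4, 26+3-4, 18+0) = 25
net[7] = max(3+25-4, 9+26-4, 13+14-4, …, 18+3-4, 23+0) = 31
One optimal plan: pieces 5 + 2 (1 cut) → €35 − €4 = €31.

31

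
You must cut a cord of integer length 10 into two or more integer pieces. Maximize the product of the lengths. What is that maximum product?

Fill g[k] for k=2..10: at each k try every first piece i and multiply by the better of (k−i) uncut or g[k−i].
g[2] = 1*max(1,0) = 1*1 = 1
g[3] = 1*max(2,1) = 1*2 = 2
g[4] = 2*max(2,1) = 2*2 = 4
g[5] = 2*max(3,2) = 2*3 = 6
g[6] = 3*max(3,2) = 3*3 = 9
g[7] = 2*max(5,6) = 2*6 = 12
g[8] = 2*max(6,9) = 2*9 = 18
g[9] = 3*max(6,9) = 3*9 = 27
g[10] = 2*max(8,18) = 2*18 = 36
One optimal split: 3 + 3 + 2 + 2; product 3*3*2*2 = 36.

36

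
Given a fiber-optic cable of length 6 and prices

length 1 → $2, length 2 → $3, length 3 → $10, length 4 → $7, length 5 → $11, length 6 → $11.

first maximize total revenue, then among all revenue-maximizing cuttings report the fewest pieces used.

2

Build r[k] bottom-up: r[k] = max over allowed piece i of (p[i] + r[k−i]).
r[1] = 2
r[2] = max(2+2, 3+0) = 4
r[3] = max(2+4, 3+2, 10+0) = 10
r[4] = max(2+10, 3+4, 10+2, 7+0) = 12
r[5] = max(2+12, 3+10, 10+4, 7+2, 11+0) = 14
r[6] = max(2+14, 3+12, 10+10, 7+4, 11+2, 11+0) = 20
Maximum revenue is $20.
Now minimize piece count subject to staying optimal: for each k, pieces[k] = 1 + min over i with p[i]+r[k−i]=r[k] of pieces[k−i].
pieces[3] = 1
pieces[4] = 2
pieces[5] = 3
pieces[6] = 2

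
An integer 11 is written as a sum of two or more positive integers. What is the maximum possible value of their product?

Fill P[k] for k=2..11: at each k try every first piece i and multiply by the better of (k−i) uncut or P[k−i].
P[2] = 1×max(1,0) = 1×1 = 1
P[3] = 1×max(2,1) = 1×2 = 2
P[4] = 2×max(2,1) = 2×2 = 4
P[5] = 2×max(3,2) = 2×3 = 6
P[6] = 3×max(3,2) = 3×3 = 9
P[7] = 2×max(5,6) = 2×6 = 12
P[8] = 2×max(6,9) = 2×9 = 18
P[9] = 3×max(6,9) = 3×9 = 27
P[10] = 2×max(8,18) = 2×18 = 36
P[11] = 2×max(9,27) = 2×27 = 54
One optimal split: 3 + 3 + 3 + 2; product 3×3×3×2 = 54.

54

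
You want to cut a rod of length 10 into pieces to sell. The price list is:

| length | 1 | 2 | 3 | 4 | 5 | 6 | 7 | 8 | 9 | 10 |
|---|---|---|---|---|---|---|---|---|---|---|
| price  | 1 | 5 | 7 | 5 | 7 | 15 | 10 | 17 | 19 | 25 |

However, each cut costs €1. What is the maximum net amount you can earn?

25

Consider every possible first cut. v[k] is the best of p[i]+v[k−i] over all sellable i≤k, charging 1 whenever i<k.
v[1] = 1
v[2] = max(1+1-1, 5+0) = 5
v[3] = max(1+5-1, 5+1-1, 7+0) = 7
v[4] = max(1+7-1, 5+5-1, 7+1-1, 5+0) = 9
v[5] = max(1+9-1, 5+7-1, 7+5-1, 5+1-1, 7+0) = 11
v[6] = max(1+11-1, 5+9-1, 7+7-1, 5+5-1, 7+1-1, 15+0) = 15
v[7] = max(1+15-1, 5+11-1, 7+9-1, …, 15+1-1, 10+0) = 15
v[8] = max(1+15-1, 5+15-1, 7+11-1, …, 10+1-1, 17+0) = 19
v[9] = max(1+19-1, 5+15-1, 7+15-1, …, 17+1-1, 19+0) = 21
v[10] = max(1+21-1, 5+19-1, 7+15-1, …, 19+1-1, 25+0) = 25
Best is to make no cuts and sell whole for €25.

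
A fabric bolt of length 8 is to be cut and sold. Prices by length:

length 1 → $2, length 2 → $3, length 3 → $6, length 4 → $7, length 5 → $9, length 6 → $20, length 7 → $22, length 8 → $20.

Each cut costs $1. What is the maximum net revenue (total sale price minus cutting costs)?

Let net[k] be the best obtainable value from length k. For each k, try every first piece i and keep the best of price[i] + net[k−i] minus the 1 cut fee when i<k.
net[1] = 2
net[2] = max(2+2-1, 3+0) = 3
net[3] = max(2+3-1, 3+2-1, 6+0) = 6
net[4] = max(2+6-1, 3+3-1, 6+2-1, 7+0) = 7
net[5] = max(2+7-1, 3+6-1, 6+3-1, 7+2-1, 9+0) = 9
net[6] = max(2+9-1, 3+7-1, 6+6-1, 7+3-1, 9+2-1, 20+0) = 20
net[7] = max(2+20-1, 3+9-1, 6+7-1, …, 20+2-1, 22+0) = 22
net[8] = max(2+22-1, 3+20-1, 6+9-1, …, 22+2-1, 20+0) = 23
One optimal plan: pieces 7 + 1 (1 cut) → $24 − $1 = $23.

23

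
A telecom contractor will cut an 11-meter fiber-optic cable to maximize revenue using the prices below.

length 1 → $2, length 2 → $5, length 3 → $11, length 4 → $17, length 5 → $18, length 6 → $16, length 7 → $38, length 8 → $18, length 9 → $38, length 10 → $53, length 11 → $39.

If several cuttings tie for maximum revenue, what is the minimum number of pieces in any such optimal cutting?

Consider every possible first cut. r[k] is the best of p[i]+r[k−i] over all sellable i≤k.
r[1] = 2
r[2] = max(2+2, 5+0) = 5
r[3] = max(2+5, 5+2, 11+0) = 11
r[4] = max(2+11, 5+5, 11+2, 17+0) = 17
r[5] = max(2+17, 5+11, 11+5, 17+2, 18+0) = 19
r[6] = max(2+19, 5+17, 11+11, 17+5, 18+2, 16+0) = 22
r[7] = max(2+22, 5+19, 11+17, …, 16+2, 38+0) = 38
r[8] = max(2+38, 5+22, 11+19, …, 38+2, 18+0) = 40
r[9] = max(2+40, 5+38, 11+22, …, 18+2, 38+0) = 43
r[10] = max(2+43, 5+40, 11+38, …, 38+2, 53+0) = 53
r[11] = max(2+53, 5+43, 11+40, …, 53+2, 39+0) = 55
Maximum revenue is $55.
Now minimize piece count subject to staying optimal: for each k, pieces[k] = 1 + min over i with p[i]+r[k−i]=r[k] of pieces[k−i].
pieces[8] = 2
pieces[9] = 2
pieces[10] = 1
pieces[11] = 2

2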